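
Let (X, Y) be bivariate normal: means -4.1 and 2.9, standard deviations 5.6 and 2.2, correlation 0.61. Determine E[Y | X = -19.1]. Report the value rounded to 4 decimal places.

E[Y | X=x] = μ_Y + ρ(σ_Y/σ_X)(x − μ_X) for jointly normal variables.
E[Y | X=-19.1] = 2.9 + (0.61)·(2.2/5.6)·(-19.1 − (-4.1)) = 2.9 + (0.23964)·(-15) = -0.6946.

-0.6946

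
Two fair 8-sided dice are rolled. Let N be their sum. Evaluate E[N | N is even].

P(N is even) = 1/2.
Σ over the event: 2·1/64 + 4·3/64 + 6·5/64 + 8·7/64 + 10·7/64 + 12·5/64 + 14·3/64 + 16·1/64 = 9/2.
E[N | N is even] = (9/2) / (1/2) = 9.

9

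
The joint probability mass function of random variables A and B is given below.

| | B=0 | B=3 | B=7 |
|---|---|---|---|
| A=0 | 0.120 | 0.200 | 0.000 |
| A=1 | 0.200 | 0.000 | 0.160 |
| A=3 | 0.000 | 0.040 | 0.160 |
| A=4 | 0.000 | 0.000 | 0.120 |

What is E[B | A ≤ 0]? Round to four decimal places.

P(A ≤ 0) = 0.320.
Summing B·P(A=x,B=y) over the conditioning event gives 0.600.
E[B | A ≤ 0] = (0.600) / (0.320) = 1.8750.

1.8750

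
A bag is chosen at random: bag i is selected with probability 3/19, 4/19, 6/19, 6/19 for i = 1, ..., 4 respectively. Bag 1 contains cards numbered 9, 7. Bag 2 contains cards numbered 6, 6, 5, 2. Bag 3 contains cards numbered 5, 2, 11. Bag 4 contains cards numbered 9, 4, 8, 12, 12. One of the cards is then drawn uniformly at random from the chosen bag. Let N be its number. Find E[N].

7

E[N | bag 1] = (9+7)/2 = 8.
E[N | bag 2] = (6+6+5+2)/4 = 19/4.
E[N | bag 3] = (5+2+11)/3 = 6.
E[N | bag 4] = (9+4+8+12+12)/5 = 9.
By the law of total expectation,
E[N] = (3/19)·(8) + (4/19)·(19/4) + (6/19)·(6) + (6/19)·(9) = 7.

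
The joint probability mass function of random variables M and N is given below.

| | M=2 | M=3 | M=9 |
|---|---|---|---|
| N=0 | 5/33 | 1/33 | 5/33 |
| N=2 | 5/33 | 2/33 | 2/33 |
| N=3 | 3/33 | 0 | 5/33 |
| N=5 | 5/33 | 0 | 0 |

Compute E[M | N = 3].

51/8

P(N = 3) = 8/33.
Summing M·P(M=x,N=y) over the conditioning event gives 17/11.
E[M | N = 3] = (17/11) / (8/33) = 51/8.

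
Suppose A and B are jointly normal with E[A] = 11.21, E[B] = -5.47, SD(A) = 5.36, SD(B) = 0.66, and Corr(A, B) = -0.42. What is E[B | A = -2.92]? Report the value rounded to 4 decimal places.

For a bivariate normal, E[B | A=x] = μ_B + ρ·(σ_B/σ_A)·(x − μ_A).
E[B | A=-2.92] = -5.47 + (-0.42)·(0.66/5.36)·(-2.92 − (11.21)) = -5.47 + (-0.0517164)·(-14.13) = -4.7392.

-4.7392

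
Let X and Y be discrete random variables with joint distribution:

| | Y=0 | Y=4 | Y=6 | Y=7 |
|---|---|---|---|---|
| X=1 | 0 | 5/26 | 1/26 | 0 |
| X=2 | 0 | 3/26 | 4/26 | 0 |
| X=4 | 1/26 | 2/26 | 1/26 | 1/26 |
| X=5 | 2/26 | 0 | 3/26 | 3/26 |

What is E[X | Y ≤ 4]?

P(Y ≤ 4) = 1/2.
Σ X·P over the event = 1·(5/26) + 2·(3/26) + 4·(1/26) + 4·(2/26) + 5·(2/26) = 33/26.
E[X | Y ≤ 4] = (33/26) / (1/2) = 33/13.

33/13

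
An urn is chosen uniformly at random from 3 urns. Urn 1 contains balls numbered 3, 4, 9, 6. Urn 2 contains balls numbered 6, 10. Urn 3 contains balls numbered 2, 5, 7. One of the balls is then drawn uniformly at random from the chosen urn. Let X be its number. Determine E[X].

E[X | urn 1] = (3+4+9+6)/4 = 11/2.
E[X | urn 2] = (6+10)/2 = 8.
E[X | urn 3] = (2+5+7)/3 = 14/3.
E[X] = (1/3)·(11/2) + (1/3)·(8) + (1/3)·(14/3) = 109/18.

109/18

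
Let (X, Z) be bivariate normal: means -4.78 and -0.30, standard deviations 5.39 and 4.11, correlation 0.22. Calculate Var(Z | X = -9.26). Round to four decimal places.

Var(Z | X=x) = (1 − ρ²)·σ_Z².
Var(Z | X=-9.26) = (4.11)²·(1 − (0.22)²) = 16.8921·0.9516 = 16.0745.

16.0745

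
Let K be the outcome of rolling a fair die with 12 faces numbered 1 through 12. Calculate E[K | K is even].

Given K is even, K is equally likely to be any of {2, 4, 6, 8, 10, 12}.
E[K | K is even] = (2 + 4 + 6 + 8 + 10 + 12) / 6 = 7.

7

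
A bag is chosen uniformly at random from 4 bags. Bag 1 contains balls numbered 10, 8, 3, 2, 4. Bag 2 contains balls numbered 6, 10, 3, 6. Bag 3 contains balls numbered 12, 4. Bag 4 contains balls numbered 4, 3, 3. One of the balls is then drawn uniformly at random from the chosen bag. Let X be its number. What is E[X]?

1379/240

E[X | bag 1] = (10+8+3+2+4)/5 = 27/5.
E[X | bag 2] = (6+10+3+6)/4 = 25/4.
E[X | bag 3] = (12+4)/2 = 8.
E[X | bag 4] = (4+3+3)/3 = 10/3.
By the law of total expectation,
E[X] = (1/4)·(27/5) + (1/4)·(25/4) + (1/4)·(8) + (1/4)·(10/3) = 1379/240.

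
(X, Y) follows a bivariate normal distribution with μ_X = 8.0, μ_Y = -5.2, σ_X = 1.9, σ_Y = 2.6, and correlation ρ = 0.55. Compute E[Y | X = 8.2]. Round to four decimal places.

-5.0495

E[Y | X=x] = μ_Y + ρ(σ_Y/σ_X)(x − μ_X) for jointly normal variables.
E[Y | X=8.2] = -5.2 + (0.55)·(2.6/1.9)·(8.2 − (8.0)) = -5.2 + (0.75263)·(0.2) = -5.0495.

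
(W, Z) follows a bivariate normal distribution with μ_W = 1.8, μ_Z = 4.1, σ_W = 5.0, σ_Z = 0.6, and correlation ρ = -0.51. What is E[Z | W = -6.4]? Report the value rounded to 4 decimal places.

The regression of Z on W has slope ρ·σ_Z/σ_W and passes through (μ_W, μ_Z).
E[Z | W=-6.4] = 4.1 + (-0.51)·(0.6/5.0)·(-6.4 − (1.8)) = 4.1 + (-0.0612)·(-8.2) = 4.6018.

4.6018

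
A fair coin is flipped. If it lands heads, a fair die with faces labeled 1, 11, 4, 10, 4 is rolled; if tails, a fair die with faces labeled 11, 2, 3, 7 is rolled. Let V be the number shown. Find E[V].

E[V | heads] = (1+11+4+10+4)/5 = 6.
E[V | tails] = (11+2+3+7)/4 = 23/4.
By the law of total expectation,
E[V] = (1/2)·(6) + (1/2)·(23/4) = 47/8.

47/8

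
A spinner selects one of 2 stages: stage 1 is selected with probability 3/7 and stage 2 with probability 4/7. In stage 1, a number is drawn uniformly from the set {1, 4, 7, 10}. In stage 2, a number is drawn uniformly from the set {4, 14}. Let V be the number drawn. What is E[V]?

E[V | stage 1] = (1+4+7+10)/4 = 11/2.
E[V | stage 2] = (4+14)/2 = 9.
By the law of total expectation,
E[V] = (3/7)·(11/2) + (4/7)·(9) = 15/2.

15/2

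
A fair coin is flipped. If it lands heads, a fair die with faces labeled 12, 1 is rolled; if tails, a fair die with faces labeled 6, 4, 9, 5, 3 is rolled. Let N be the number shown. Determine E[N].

119/20

E[N | heads] = (12+1)/2 = 13/2.
E[N | tails] = (6+4+9+5+3)/5 = 27/5.
By the law of total expectation,
E[N] = (1/2)·(13/2) + (1/2)·(27/5) = 119/20.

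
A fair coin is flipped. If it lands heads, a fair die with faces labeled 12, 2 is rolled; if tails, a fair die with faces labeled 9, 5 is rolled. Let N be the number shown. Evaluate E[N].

E[N | heads] = (12+2)/2 = 7.
E[N | tails] = (9+5)/2 = 7.
E[N] = (1/2)·(7) + (1/2)·(7) = 7.

7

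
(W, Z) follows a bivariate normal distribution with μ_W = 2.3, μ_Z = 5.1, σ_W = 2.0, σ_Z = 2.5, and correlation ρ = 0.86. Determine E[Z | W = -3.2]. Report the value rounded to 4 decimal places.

-0.8125

For a bivariate normal, E[Z | W=x] = μ_Z + ρ·(σ_Z/σ_W)·(x − μ_W).
E[Z | W=-3.2] = 5.1 + (0.86)·(2.5/2.0)·(-3.2 − (2.3)) = 5.1 + (1.075)·(-5.5) = -0.8125.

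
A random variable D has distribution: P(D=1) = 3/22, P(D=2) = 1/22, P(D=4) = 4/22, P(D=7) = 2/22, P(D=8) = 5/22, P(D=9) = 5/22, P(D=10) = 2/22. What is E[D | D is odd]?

31/5

P(D is odd) = 5/11.
Σ over the event: 1·3/22 + 7·1/11 + 9·5/22 = 31/11.
E[D | D is odd] = (31/11) / (5/11) = 31/5.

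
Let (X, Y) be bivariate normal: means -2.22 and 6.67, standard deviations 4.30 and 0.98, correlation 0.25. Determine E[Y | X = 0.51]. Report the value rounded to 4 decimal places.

6.8255

The regression of Y on X has slope ρ·σ_Y/σ_X and passes through (μ_X, μ_Y).
E[Y | X=0.51] = 6.67 + (0.25)·(0.98/4.30)·(0.51 − (-2.22)) = 6.67 + (0.056977)·(2.73) = 6.8255.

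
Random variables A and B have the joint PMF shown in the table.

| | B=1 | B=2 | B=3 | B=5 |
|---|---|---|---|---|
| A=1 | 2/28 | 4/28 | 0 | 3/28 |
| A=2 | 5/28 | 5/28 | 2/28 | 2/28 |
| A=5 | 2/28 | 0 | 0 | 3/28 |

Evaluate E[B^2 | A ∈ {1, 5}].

P(A ∈ {1, 5}) = 1/2.
Σ B^2·P over the event = 1·(2/28) + 4·(4/28) + 25·(3/28) + 1·(2/28) + 25·(3/28) = 85/14.
E[B^2 | A ∈ {1, 5}] = (85/14) / (1/2) = 85/7.

85/7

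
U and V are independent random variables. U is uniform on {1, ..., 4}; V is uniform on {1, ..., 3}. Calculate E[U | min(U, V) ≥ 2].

P(min(U, V) ≥ 2) = 1/2.
Summing U·P(x,y) over outcomes with min(U, V) ≥ 2 gives 3/2.
E[U | min(U, V) ≥ 2] = (3/2) / (1/2) = 3.

3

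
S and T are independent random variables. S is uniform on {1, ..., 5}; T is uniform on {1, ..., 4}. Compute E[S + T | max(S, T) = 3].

24/5

Outcomes with max(S, T) = 3: (1,3), (2,3), (3,1), (3,2), (3,3), each with probability 1/20.
E[S + T | max(S, T) = 3] = (4 + 5 + 4 + 5 + 6) / 5 = 24/5.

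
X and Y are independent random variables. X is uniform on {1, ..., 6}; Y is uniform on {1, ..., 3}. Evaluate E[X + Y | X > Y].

P(X > Y) = 2/3.
Summing (X+Y)·P(x,y) over outcomes with X > Y gives 25/6.
E[X + Y | X > Y] = (25/6) / (2/3) = 25/4.

25/4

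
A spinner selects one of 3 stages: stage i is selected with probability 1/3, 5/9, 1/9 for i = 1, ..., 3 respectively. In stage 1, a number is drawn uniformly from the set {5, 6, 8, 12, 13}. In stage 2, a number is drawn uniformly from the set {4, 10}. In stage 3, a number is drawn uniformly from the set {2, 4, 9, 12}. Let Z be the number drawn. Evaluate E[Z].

1363/180

E[Z | stage 1] = (5+6+8+12+13)/5 = 44/5.
E[Z | stage 2] = (4+10)/2 = 7.
E[Z | stage 3] = (2+4+9+12)/4 = 27/4.
E[Z] = (1/3)·(44/5) + (5/9)·(7) + (1/9)·(27/4) = 1363/180.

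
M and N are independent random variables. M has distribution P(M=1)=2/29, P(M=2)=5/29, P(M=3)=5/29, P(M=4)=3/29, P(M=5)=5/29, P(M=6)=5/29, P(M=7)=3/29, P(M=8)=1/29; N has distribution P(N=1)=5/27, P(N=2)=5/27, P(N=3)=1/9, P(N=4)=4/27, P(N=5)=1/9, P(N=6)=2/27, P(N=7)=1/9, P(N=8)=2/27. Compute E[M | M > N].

P(M > N) = 130/261.
Summing M·P(x,y) over outcomes with M > N gives 227/87.
E[M | M > N] = (227/87) / (130/261) = 681/130.

681/130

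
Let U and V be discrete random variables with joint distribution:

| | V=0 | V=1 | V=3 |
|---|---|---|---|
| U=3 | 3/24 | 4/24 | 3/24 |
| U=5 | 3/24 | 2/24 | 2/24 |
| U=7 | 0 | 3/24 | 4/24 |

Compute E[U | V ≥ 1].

P(V ≥ 1) = 3/4.
Summing U·P(U=x,V=y) over the conditioning event gives 15/4.
E[U | V ≥ 1] = (15/4) / (3/4) = 5.

5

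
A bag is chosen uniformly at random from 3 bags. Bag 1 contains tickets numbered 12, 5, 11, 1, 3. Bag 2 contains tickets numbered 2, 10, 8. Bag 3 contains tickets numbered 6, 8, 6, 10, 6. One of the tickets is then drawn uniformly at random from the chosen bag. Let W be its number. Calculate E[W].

304/45

E[W | bag 1] = (12+5+11+1+3)/5 = 32/5.
E[W | bag 2] = (2+10+8)/3 = 20/3.
E[W | bag 3] = (6+8+6+10+6)/5 = 36/5.
E[W] = (1/3)·(32/5) + (1/3)·(20/3) + (1/3)·(36/5) = 304/45.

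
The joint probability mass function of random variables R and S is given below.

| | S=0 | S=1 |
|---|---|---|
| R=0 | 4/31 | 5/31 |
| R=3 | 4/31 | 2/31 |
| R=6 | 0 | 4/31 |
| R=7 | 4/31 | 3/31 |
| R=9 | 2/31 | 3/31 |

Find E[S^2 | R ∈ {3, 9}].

P(R ∈ {3, 9}) = 11/31.
Σ S^2·P over the event = 0·(4/31) + 1·(2/31) + 0·(2/31) + 1·(3/31) = 5/31.
E[S^2 | R ∈ {3, 9}] = (5/31) / (11/31) = 5/11.

5/11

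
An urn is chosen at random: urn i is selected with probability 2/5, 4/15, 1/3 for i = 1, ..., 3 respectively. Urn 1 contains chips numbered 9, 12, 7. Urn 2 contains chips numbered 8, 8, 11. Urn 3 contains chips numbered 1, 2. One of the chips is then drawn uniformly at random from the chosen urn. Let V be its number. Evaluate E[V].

E[V | urn 1] = (9+12+7)/3 = 28/3.
E[V | urn 2] = (8+8+11)/3 = 9.
E[V | urn 3] = (1+2)/2 = 3/2.
E[V] = (2/5)·(28/3) + (4/15)·(9) + (1/3)·(3/2) = 199/30.

199/30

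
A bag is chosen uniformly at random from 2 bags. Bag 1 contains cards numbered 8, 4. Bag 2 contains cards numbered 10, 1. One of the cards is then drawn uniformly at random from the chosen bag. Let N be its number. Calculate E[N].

23/4

E[N | bag 1] = (8+4)/2 = 6.
E[N | bag 2] = (10+1)/2 = 11/2.
By the law of total expectation,
E[N] = (1/2)·(6) + (1/2)·(11/2) = 23/4.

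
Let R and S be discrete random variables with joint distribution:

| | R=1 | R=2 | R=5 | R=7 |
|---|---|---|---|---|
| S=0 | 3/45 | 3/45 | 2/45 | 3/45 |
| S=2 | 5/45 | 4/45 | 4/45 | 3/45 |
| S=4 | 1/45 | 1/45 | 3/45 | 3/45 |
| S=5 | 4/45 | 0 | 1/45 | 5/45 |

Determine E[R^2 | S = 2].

P(S = 2) = 16/45.
Σ R^2·P over the event = 1·(5/45) + 4·(4/45) + 25·(4/45) + 49·(3/45) = 268/45.
E[R^2 | S = 2] = (268/45) / (16/45) = 67/4.

67/4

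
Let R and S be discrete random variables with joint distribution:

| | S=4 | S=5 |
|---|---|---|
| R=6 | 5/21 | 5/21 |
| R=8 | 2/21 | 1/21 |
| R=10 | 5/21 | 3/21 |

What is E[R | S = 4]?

P(S = 4) = 4/7.
Σ R·P over the event = 6·(5/21) + 8·(2/21) + 10·(5/21) = 32/7.
E[R | S = 4] = (32/7) / (4/7) = 8.

8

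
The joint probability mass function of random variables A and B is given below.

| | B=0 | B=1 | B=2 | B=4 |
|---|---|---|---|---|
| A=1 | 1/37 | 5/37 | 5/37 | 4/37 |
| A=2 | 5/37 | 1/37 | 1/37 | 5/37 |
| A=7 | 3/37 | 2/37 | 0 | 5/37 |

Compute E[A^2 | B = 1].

107/8

P(B = 1) = 8/37.
Σ A^2·P over the event = 1·(5/37) + 4·(1/37) + 49·(2/37) = 107/37.
E[A^2 | B = 1] = (107/37) / (8/37) = 107/8.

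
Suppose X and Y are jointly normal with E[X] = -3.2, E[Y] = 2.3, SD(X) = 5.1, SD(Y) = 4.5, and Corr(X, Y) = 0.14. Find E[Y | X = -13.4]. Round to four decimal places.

1.0400

The regression of Y on X has slope ρ·σ_Y/σ_X and passes through (μ_X, μ_Y).
E[Y | X=-13.4] = 2.3 + (0.14)·(4.5/5.1)·(-13.4 − (-3.2)) = 2.3 + (0.12353)·(-10.2) = 1.0400.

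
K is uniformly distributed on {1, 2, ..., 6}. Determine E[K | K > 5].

Given K > 5, K is equally likely to be any of {6}.
E[K | K > 5] = (6) / 1 = 6.

6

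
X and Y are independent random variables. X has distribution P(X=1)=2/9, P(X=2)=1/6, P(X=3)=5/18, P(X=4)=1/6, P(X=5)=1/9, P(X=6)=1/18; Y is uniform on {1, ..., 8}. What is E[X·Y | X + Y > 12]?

85/2

P(X + Y > 12) = 1/36.
Summing XY·P(x,y) over outcomes with X + Y > 12 gives 85/72.
E[X·Y | X + Y > 12] = (85/72) / (1/36) = 85/2.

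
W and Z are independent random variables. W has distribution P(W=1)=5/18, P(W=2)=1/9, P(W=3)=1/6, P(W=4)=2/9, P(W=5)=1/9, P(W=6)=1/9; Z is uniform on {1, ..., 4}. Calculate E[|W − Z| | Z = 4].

P(Z = 4) = 1/4.
Summing |W−Z|·P(x,y) over outcomes with Z = 4 gives 7/18.
E[|W − Z| | Z = 4] = (7/18) / (1/4) = 14/9.

14/9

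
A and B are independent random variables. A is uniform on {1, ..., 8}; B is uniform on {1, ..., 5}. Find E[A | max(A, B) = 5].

Outcomes with max(A, B) = 5: (1,5), (2,5), (3,5), (4,5), (5,1), (5,2), (5,3), (5,4), (5,5), each with probability 1/40.
E[A | max(A, B) = 5] = (1 + 2 + 3 + 4 + 5 + 5 + 5 + 5 + 5) / 9 = 35/9.

35/9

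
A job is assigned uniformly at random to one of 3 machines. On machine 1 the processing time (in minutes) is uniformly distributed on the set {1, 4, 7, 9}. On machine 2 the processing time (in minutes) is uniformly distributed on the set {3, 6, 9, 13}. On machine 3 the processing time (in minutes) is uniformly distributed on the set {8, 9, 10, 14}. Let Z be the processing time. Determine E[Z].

31/4

E[Z | machine 1] = (1+4+7+9)/4 = 21/4.
E[Z | machine 2] = (3+6+9+13)/4 = 31/4.
E[Z | machine 3] = (8+9+10+14)/4 = 41/4.
E[Z] = (1/3)·(21/4) + (1/3)·(31/4) + (1/3)·(41/4) = 31/4.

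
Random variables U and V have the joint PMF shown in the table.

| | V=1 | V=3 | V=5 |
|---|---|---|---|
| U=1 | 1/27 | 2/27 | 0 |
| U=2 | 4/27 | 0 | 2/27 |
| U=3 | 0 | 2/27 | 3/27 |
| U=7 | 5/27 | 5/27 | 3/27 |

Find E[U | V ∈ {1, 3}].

87/19

P(V ∈ {1, 3}) = 19/27.
Summing U·P(U=x,V=y) over the conditioning event gives 29/9.
E[U | V ∈ {1, 3}] = (29/9) / (19/27) = 87/19.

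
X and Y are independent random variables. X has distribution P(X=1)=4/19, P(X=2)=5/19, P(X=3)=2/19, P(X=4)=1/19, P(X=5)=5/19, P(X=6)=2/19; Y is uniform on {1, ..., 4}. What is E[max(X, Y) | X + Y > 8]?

P(X + Y > 8) = 9/76.
Summing max(X,Y)·P(x,y) over outcomes with X + Y > 8 gives 49/76.
E[max(X, Y) | X + Y > 8] = (49/76) / (9/76) = 49/9.

49/9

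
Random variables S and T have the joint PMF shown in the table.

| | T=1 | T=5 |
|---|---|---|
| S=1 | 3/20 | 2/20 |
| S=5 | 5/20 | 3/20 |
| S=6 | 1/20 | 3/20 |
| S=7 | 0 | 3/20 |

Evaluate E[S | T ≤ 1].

P(T ≤ 1) = 9/20.
Σ S·P over the event = 1·(3/20) + 5·(5/20) + 6·(1/20) = 17/10.
E[S | T ≤ 1] = (17/10) / (9/20) = 34/9.

34/9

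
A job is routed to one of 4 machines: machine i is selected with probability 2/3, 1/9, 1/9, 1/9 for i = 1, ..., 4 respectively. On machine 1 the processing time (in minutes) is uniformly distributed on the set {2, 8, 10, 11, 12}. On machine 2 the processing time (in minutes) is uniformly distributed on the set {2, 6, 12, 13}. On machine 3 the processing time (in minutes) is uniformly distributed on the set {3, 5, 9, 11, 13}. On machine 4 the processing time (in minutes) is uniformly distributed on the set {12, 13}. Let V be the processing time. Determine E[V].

E[V | machine 1] = (2+8+10+11+12)/5 = 43/5.
E[V | machine 2] = (2+6+12+13)/4 = 33/4.
E[V | machine 3] = (3+5+9+11+13)/5 = 41/5.
E[V | machine 4] = (12+13)/2 = 25/2.
By the law of total expectation,
E[V] = (2/3)·(43/5) + (1/9)·(33/4) + (1/9)·(41/5) + (1/9)·(25/2) = 179/20.

179/20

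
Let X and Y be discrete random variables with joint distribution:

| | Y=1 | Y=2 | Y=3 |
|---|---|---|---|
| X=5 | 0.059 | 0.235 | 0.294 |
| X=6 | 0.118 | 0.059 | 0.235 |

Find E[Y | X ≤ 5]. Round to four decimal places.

P(X ≤ 5) = 0.588.
Σ Y·P over the event = 1·(0.059) + 2·(0.235) + 3·(0.294) = 1.411.
E[Y | X ≤ 5] = (1.411) / (0.588) = 2.3997.

2.3997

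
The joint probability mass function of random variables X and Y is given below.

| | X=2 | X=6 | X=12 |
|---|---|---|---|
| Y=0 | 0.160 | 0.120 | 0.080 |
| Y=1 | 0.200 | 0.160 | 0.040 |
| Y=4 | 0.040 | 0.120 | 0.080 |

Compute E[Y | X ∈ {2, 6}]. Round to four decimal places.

P(X ∈ {2, 6}) = 0.800.
Σ Y·P over the event = 0·(0.160) + 1·(0.200) + 4·(0.040) + 0·(0.120) + 1·(0.160) + 4·(0.120) = 1.000.
E[Y | X ∈ {2, 6}] = (1.000) / (0.800) = 1.2500.

1.2500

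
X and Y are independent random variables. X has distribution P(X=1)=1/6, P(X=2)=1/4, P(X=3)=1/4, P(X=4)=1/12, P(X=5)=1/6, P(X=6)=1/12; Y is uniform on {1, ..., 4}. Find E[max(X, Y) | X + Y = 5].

10/3

P(X + Y = 5) = 3/16.
Summing max(X,Y)·P(x,y) over outcomes with X + Y = 5 gives 5/8.
E[max(X, Y) | X + Y = 5] = (5/8) / (3/16) = 10/3.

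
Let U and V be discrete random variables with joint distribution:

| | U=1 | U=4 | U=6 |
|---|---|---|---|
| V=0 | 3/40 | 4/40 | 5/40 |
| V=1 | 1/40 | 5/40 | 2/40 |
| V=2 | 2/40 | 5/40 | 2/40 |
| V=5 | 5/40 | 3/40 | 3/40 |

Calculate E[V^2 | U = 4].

100/17

P(U = 4) = 17/40.
Σ V^2·P over the event = 0·(4/40) + 1·(5/40) + 4·(5/40) + 25·(3/40) = 5/2.
E[V^2 | U = 4] = (5/2) / (17/40) = 100/17.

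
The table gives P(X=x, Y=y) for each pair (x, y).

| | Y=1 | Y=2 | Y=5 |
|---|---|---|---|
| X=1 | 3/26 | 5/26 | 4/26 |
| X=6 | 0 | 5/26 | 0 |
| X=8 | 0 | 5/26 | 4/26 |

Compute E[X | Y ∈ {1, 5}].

P(Y ∈ {1, 5}) = 11/26.
Σ X·P over the event = 1·(3/26) + 1·(4/26) + 8·(4/26) = 3/2.
E[X | Y ∈ {1, 5}] = (3/2) / (11/26) = 39/11.

39/11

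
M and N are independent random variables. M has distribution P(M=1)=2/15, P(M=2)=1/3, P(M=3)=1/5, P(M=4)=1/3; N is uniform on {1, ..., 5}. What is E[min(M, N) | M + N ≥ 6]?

P(M + N ≥ 6) = 41/75.
Summing min(M,N)·P(x,y) over outcomes with M + N ≥ 6 gives 38/25.
E[min(M, N) | M + N ≥ 6] = (38/25) / (41/75) = 114/41.

114/41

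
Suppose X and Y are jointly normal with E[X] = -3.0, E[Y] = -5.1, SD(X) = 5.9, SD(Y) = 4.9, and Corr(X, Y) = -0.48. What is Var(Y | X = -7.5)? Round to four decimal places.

18.4781

The conditional variance in a bivariate normal is σ_Y²(1 − ρ²), independent of x.
Var(Y | X=-7.5) = (4.9)²·(1 − (-0.48)²) = 24.01·0.7696 = 18.4781.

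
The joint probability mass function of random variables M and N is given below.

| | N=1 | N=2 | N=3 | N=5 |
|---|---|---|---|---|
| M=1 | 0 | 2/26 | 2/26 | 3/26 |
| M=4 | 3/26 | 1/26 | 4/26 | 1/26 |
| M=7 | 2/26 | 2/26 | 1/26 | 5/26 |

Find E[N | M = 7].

17/5

P(M = 7) = 5/13.
Σ N·P over the event = 1·(2/26) + 2·(2/26) + 3·(1/26) + 5·(5/26) = 17/13.
E[N | M = 7] = (17/13) / (5/13) = 17/5.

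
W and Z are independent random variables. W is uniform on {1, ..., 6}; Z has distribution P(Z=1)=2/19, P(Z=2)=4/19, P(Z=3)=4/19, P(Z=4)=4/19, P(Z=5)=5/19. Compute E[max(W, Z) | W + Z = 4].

P(W + Z = 4) = 5/57.
Summing max(W,Z)·P(x,y) over outcomes with W + Z = 4 gives 13/57.
E[max(W, Z) | W + Z = 4] = (13/57) / (5/57) = 13/5.

13/5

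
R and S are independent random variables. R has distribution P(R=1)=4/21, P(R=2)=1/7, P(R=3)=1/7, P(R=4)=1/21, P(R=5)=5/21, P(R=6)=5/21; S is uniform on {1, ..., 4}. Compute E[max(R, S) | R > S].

64/13

P(R > S) = 13/21.
Summing max(R,S)·P(x,y) over outcomes with R > S gives 64/21.
E[max(R, S) | R > S] = (64/21) / (13/21) = 64/13.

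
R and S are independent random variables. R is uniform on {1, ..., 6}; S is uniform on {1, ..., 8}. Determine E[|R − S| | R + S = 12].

2

Outcomes with R + S = 12: (4,8), (5,7), (6,6), each with probability 1/48.
E[|R − S| | R + S = 12] = (4 + 2 + 0) / 3 = 2.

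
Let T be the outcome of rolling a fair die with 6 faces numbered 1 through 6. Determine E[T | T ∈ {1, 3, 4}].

8/3

P(T ∈ {1, 3, 4}) = 1/2.
Σ over the event: 1·1/6 + 3·1/6 + 4·1/6 = 4/3.
E[T | T ∈ {1, 3, 4}] = (4/3) / (1/2) = 8/3.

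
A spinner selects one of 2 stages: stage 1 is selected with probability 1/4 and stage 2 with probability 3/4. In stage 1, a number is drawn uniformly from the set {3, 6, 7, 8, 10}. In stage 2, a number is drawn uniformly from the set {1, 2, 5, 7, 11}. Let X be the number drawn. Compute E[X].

E[X | stage 1] = (3+6+7+8+10)/5 = 34/5.
E[X | stage 2] = (1+2+5+7+11)/5 = 26/5.
By the law of total expectation,
E[X] = (1/4)·(34/5) + (3/4)·(26/5) = 28/5.

28/5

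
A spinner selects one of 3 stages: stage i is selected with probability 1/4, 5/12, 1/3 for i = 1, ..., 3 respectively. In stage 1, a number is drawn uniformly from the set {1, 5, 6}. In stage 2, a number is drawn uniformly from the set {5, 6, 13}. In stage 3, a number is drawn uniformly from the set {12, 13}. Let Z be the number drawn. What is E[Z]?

E[Z | stage 1] = (1+5+6)/3 = 4.
E[Z | stage 2] = (5+6+13)/3 = 8.
E[Z | stage 3] = (12+13)/2 = 25/2.
E[Z] = (1/4)·(4) + (5/12)·(8) + (1/3)·(25/2) = 17/2.

17/2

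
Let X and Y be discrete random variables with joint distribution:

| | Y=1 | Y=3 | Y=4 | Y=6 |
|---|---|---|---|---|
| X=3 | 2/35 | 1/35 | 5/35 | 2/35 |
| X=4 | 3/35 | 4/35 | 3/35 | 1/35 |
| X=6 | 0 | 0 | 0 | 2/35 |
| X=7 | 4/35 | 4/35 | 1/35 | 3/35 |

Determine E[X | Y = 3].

47/9

P(Y = 3) = 9/35.
Σ X·P over the event = 3·(1/35) + 4·(4/35) + 7·(4/35) = 47/35.
E[X | Y = 3] = (47/35) / (9/35) = 47/9.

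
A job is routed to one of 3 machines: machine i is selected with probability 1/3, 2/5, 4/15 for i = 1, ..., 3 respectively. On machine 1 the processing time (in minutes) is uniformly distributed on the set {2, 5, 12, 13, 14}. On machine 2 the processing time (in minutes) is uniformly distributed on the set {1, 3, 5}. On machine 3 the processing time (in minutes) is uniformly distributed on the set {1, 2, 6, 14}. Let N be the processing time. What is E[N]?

E[N | machine 1] = (2+5+12+13+14)/5 = 46/5.
E[N | machine 2] = (1+3+5)/3 = 3.
E[N | machine 3] = (1+2+6+14)/4 = 23/4.
E[N] = (1/3)·(46/5) + (2/5)·(3) + (4/15)·(23/4) = 29/5.

29/5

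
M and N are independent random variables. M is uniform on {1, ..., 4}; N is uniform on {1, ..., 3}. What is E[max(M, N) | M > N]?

Outcomes with M > N: (2,1), (3,1), (3,2), (4,1), (4,2), (4,3), each with probability 1/12.
E[max(M, N) | M > N] = (2 + 3 + 3 + 4 + 4 + 4) / 6 = 10/3.

10/3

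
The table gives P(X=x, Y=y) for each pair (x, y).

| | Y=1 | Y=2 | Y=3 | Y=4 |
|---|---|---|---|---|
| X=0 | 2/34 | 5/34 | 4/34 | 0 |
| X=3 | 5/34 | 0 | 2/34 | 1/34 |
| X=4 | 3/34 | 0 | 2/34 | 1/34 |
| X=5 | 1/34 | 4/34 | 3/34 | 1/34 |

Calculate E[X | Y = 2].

20/9

P(Y = 2) = 9/34.
Σ X·P over the event = 0·(5/34) + 5·(4/34) = 10/17.
E[X | Y = 2] = (10/17) / (9/34) = 20/9.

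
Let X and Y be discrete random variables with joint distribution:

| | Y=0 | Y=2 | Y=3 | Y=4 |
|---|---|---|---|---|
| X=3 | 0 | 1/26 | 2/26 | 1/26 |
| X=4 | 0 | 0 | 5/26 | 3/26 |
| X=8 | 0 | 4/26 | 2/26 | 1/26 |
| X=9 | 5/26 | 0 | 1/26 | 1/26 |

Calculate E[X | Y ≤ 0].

P(Y ≤ 0) = 5/26.
Summing X·P(X=x,Y=y) over the conditioning event gives 45/26.
E[X | Y ≤ 0] = (45/26) / (5/26) = 9.

9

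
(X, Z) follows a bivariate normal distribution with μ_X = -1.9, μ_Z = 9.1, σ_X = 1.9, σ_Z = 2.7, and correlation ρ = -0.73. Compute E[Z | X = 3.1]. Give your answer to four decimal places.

E[Z | X=x] = μ_Z + ρ(σ_Z/σ_X)(x − μ_X) for jointly normal variables.
E[Z | X=3.1] = 9.1 + (-0.73)·(2.7/1.9)·(3.1 − (-1.9)) = 9.1 + (-1.03737)·(5) = 3.9132.

3.9132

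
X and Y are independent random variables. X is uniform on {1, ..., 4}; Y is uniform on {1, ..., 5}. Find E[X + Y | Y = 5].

15/2

Outcomes with Y = 5: (1,5), (2,5), (3,5), (4,5), each with probability 1/20.
E[X + Y | Y = 5] = (6 + 7 + 8 + 9) / 4 = 15/2.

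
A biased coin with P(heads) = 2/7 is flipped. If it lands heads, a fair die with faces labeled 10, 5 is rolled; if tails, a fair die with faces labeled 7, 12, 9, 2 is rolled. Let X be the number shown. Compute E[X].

E[X | heads] = (10+5)/2 = 15/2.
E[X | tails] = (7+12+9+2)/4 = 15/2.
E[X] = (2/7)·(15/2) + (5/7)·(15/2) = 15/2.

15/2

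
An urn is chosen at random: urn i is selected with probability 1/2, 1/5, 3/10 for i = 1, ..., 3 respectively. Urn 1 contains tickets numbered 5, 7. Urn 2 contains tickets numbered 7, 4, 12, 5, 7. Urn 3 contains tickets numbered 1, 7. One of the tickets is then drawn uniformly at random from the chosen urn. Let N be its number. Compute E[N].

E[N | urn 1] = (5+7)/2 = 6.
E[N | urn 2] = (7+4+12+5+7)/5 = 7.
E[N | urn 3] = (1+7)/2 = 4.
E[N] = (1/2)·(6) + (1/5)·(7) + (3/10)·(4) = 28/5.

28/5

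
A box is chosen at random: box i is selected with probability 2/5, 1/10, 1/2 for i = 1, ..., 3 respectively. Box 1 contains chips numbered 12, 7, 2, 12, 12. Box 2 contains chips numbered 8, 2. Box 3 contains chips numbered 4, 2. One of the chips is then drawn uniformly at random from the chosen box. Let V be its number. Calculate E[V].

E[V | box 1] = (12+7+2+12+12)/5 = 9.
E[V | box 2] = (8+2)/2 = 5.
E[V | box 3] = (4+2)/2 = 3.
By the law of total expectation,
E[V] = (2/5)·(9) + (1/10)·(5) + (1/2)·(3) = 28/5.

28/5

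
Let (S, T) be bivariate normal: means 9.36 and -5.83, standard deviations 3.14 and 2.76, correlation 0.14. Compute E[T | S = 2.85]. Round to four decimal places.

E[T | S=x] = μ_T + ρ(σ_T/σ_S)(x − μ_S) for jointly normal variables.
E[T | S=2.85] = -5.83 + (0.14)·(2.76/3.14)·(2.85 − (9.36)) = -5.83 + (0.12306)·(-6.51) = -6.6311.

-6.6311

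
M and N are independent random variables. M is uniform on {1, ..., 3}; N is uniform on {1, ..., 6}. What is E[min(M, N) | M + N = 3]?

1

Outcomes with M + N = 3: (1,2), (2,1), each with probability 1/18.
E[min(M, N) | M + N = 3] = (1 + 1) / 2 = 1.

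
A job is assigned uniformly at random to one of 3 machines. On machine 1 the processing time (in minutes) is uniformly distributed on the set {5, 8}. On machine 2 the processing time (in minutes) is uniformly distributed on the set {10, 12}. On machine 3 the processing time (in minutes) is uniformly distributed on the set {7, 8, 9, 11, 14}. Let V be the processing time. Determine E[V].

91/10

E[V | machine 1] = (5+8)/2 = 13/2.
E[V | machine 2] = (10+12)/2 = 11.
E[V | machine 3] = (7+8+9+11+14)/5 = 49/5.
E[V] = (1/3)·(13/2) + (1/3)·(11) + (1/3)·(49/5) = 91/10.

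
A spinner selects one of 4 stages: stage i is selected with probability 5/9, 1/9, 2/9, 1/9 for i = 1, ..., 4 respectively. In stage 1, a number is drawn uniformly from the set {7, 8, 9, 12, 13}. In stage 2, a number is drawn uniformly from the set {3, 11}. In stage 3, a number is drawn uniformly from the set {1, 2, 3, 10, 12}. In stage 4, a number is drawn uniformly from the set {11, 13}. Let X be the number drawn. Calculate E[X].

E[X | stage 1] = (7+8+9+12+13)/5 = 49/5.
E[X | stage 2] = (3+11)/2 = 7.
E[X | stage 3] = (1+2+3+10+12)/5 = 28/5.
E[X | stage 4] = (11+13)/2 = 12.
E[X] = (5/9)·(49/5) + (1/9)·(7) + (2/9)·(28/5) + (1/9)·(12) = 44/5.

44/5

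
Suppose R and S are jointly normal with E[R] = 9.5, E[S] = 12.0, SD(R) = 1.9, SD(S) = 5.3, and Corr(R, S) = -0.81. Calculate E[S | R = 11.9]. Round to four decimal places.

For a bivariate normal, E[S | R=x] = μ_S + ρ·(σ_S/σ_R)·(x − μ_R).
E[S | R=11.9] = 12.0 + (-0.81)·(5.3/1.9)·(11.9 − (9.5)) = 12.0 + (-2.25947)·(2.4) = 6.5773.

6.5773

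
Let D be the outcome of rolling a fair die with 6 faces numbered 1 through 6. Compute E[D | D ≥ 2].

Given D ≥ 2, D is equally likely to be any of {2, 3, 4, 5, 6}.
E[D | D ≥ 2] = (2 + 3 + 4 + 5 + 6) / 5 = 4.

4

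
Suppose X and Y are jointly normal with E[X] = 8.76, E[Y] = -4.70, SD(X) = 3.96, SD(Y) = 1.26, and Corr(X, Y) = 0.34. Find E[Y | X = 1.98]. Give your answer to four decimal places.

For a bivariate normal, E[Y | X=x] = μ_Y + ρ·(σ_Y/σ_X)·(x − μ_X).
E[Y | X=1.98] = -4.70 + (0.34)·(1.26/3.96)·(1.98 − (8.76)) = -4.70 + (0.10818)·(-6.78) = -5.4335.

-5.4335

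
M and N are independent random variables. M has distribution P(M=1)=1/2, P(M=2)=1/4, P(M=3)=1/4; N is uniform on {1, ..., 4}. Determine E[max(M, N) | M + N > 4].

P(M + N > 4) = 7/16.
Summing max(M,N)·P(x,y) over outcomes with M + N > 4 gives 25/16.
E[max(M, N) | M + N > 4] = (25/16) / (7/16) = 25/7.

25/7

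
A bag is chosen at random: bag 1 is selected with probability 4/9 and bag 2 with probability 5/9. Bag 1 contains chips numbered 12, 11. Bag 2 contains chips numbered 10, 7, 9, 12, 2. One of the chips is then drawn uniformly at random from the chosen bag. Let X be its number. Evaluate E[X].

E[X | bag 1] = (12+11)/2 = 23/2.
E[X | bag 2] = (10+7+9+12+2)/5 = 8.
By the law of total expectation,
E[X] = (4/9)·(23/2) + (5/9)·(8) = 86/9.

86/9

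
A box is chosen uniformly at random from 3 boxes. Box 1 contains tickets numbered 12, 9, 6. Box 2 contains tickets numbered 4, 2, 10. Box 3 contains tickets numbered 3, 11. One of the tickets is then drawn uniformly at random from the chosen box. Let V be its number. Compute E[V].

64/9

E[V | box 1] = (12+9+6)/3 = 9.
E[V | box 2] = (4+2+10)/3 = 16/3.
E[V | box 3] = (3+11)/2 = 7.
By the law of total expectation,
E[V] = (1/3)·(9) + (1/3)·(16/3) + (1/3)·(7) = 64/9.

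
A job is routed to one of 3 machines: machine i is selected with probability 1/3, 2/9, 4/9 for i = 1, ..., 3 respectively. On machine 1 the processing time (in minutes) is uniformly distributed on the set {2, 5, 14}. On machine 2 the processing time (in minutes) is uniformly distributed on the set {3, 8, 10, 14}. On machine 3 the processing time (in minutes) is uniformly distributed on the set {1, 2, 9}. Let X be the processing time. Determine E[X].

E[X | machine 1] = (2+5+14)/3 = 7.
E[X | machine 2] = (3+8+10+14)/4 = 35/4.
E[X | machine 3] = (1+2+9)/3 = 4.
E[X] = (1/3)·(7) + (2/9)·(35/4) + (4/9)·(4) = 109/18.

109/18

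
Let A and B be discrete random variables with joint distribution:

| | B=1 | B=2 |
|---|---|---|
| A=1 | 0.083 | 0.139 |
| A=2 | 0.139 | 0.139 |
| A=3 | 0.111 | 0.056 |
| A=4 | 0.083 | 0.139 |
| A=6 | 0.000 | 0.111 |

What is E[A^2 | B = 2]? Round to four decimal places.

P(B = 2) = 0.584.
Summing A^2·P(A=x,B=y) over the conditioning event gives 7.419.
E[A^2 | B = 2] = (7.419) / (0.584) = 12.7038.

12.7038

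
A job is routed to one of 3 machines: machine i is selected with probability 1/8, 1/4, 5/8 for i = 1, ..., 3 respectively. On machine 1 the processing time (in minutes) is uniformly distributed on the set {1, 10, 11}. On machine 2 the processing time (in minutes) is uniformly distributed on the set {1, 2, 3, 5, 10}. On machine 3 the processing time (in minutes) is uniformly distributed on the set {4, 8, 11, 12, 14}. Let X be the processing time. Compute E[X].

971/120

E[X | machine 1] = (1+10+11)/3 = 22/3.
E[X | machine 2] = (1+2+3+5+10)/5 = 21/5.
E[X | machine 3] = (4+8+11+12+14)/5 = 49/5.
By the law of total expectation,
E[X] = (1/8)·(22/3) + (1/4)·(21/5) + (5/8)·(49/5) = 971/120.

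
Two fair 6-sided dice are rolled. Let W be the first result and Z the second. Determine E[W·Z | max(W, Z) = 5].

Outcomes with max(W, Z) = 5: (1,5), (2,5), (3,5), (4,5), (5,1), (5,2), (5,3), (5,4), (5,5), each with probability 1/36.
E[W·Z | max(W, Z) = 5] = (5 + 10 + 15 + 20 + 5 + 10 + 15 + 20 + 25) / 9 = 125/9.

125/9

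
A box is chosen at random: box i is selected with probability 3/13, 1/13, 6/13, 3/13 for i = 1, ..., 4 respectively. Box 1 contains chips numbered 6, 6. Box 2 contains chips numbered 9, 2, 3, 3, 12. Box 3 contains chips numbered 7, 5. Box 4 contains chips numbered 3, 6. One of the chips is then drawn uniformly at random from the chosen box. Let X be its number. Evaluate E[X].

733/130

E[X | box 1] = (6+6)/2 = 6.
E[X | box 2] = (9+2+3+3+12)/5 = 29/5.
E[X | box 3] = (7+5)/2 = 6.
E[X | box 4] = (3+6)/2 = 9/2.
By the law of total expectation,
E[X] = (3/13)·(6) + (1/13)·(29/5) + (6/13)·(6) + (3/13)·(9/2) = 733/130.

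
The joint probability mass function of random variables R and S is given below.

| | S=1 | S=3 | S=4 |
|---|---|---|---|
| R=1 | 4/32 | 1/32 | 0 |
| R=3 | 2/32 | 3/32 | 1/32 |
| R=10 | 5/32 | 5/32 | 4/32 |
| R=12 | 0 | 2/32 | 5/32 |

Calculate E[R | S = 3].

84/11

P(S = 3) = 11/32.
Summing R·P(R=x,S=y) over the conditioning event gives 21/8.
E[R | S = 3] = (21/8) / (11/32) = 84/11.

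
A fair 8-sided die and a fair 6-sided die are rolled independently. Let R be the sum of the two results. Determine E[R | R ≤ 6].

14/3

P(R ≤ 6) = 5/16.
Σ over the event: 2·1/48 + 3·1/24 + 4·1/16 + 5·1/12 + 6·5/48 = 35/24.
E[R | R ≤ 6] = (35/24) / (5/16) = 14/3.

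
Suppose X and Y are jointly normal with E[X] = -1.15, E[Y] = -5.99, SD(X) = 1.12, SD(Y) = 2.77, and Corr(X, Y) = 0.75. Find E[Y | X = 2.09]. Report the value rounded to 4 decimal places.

0.0199

For a bivariate normal, E[Y | X=x] = μ_Y + ρ·(σ_Y/σ_X)·(x − μ_X).
E[Y | X=2.09] = -5.99 + (0.75)·(2.77/1.12)·(2.09 − (-1.15)) = -5.99 + (1.8549)·(3.24) = 0.0199.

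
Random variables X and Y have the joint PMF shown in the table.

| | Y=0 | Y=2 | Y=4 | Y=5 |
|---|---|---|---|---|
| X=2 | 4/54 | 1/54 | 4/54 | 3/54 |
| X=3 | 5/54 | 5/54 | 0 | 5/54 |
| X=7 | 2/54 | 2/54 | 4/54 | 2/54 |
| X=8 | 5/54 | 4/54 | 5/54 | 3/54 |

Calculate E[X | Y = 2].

P(Y = 2) = 2/9.
Summing X·P(X=x,Y=y) over the conditioning event gives 7/6.
E[X | Y = 2] = (7/6) / (2/9) = 21/4.

21/4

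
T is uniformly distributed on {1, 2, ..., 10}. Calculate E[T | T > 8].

19/2

Given T > 8, T is equally likely to be any of {9, 10}.
E[T | T > 8] = (9 + 10) / 2 = 19/2.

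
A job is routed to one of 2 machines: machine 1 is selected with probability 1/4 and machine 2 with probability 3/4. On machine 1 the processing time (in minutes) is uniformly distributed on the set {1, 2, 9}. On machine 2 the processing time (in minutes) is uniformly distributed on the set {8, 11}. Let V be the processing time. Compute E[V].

E[V | machine 1] = (1+2+9)/3 = 4.
E[V | machine 2] = (8+11)/2 = 19/2.
By the law of total expectation,
E[V] = (1/4)·(4) + (3/4)·(19/2) = 65/8.

65/8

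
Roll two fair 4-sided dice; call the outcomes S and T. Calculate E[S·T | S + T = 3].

2

Outcomes with S + T = 3: (1,2), (2,1), each with probability 1/16.
E[S·T | S + T = 3] = (2 + 2) / 2 = 2.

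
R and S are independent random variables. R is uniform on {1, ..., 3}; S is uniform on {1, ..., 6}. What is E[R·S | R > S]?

Outcomes with R > S: (2,1), (3,1), (3,2), each with probability 1/18.
E[R·S | R > S] = (2 + 3 + 6) / 3 = 11/3.

11/3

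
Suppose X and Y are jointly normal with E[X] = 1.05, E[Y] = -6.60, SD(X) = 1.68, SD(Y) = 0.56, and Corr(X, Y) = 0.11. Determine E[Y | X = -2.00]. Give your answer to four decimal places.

-6.7118

The regression of Y on X has slope ρ·σ_Y/σ_X and passes through (μ_X, μ_Y).
E[Y | X=-2.00] = -6.60 + (0.11)·(0.56/1.68)·(-2.00 − (1.05)) = -6.60 + (0.036667)·(-3.05) = -6.7118.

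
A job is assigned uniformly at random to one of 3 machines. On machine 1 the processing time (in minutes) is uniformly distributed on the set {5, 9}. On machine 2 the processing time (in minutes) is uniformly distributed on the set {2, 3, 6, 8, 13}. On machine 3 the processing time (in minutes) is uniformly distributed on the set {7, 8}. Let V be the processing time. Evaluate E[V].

E[V | machine 1] = (5+9)/2 = 7.
E[V | machine 2] = (2+3+6+8+13)/5 = 32/5.
E[V | machine 3] = (7+8)/2 = 15/2.
E[V] = (1/3)·(7) + (1/3)·(32/5) + (1/3)·(15/2) = 209/30.

209/30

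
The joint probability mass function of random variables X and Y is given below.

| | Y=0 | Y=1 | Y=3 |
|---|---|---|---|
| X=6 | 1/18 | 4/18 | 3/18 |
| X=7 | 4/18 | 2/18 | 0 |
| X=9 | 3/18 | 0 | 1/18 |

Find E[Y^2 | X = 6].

P(X = 6) = 4/9.
Σ Y^2·P over the event = 0·(1/18) + 1·(4/18) + 9·(3/18) = 31/18.
E[Y^2 | X = 6] = (31/18) / (4/9) = 31/8.

31/8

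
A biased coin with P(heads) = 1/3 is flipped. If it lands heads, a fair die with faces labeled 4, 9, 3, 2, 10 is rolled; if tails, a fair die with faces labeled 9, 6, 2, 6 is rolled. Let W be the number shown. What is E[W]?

57/10

E[W | heads] = (4+9+3+2+10)/5 = 28/5.
E[W | tails] = (9+6+2+6)/4 = 23/4.
By the law of total expectation,
E[W] = (1/3)·(28/5) + (2/3)·(23/4) = 57/10.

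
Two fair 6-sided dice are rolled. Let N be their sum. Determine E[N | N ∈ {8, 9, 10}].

53/6

P(N ∈ {8, 9, 10}) = 1/3.
Σ over the event: 8·5/36 + 9·1/9 + 10·1/12 = 53/18.
E[N | N ∈ {8, 9, 10}] = (53/18) / (1/3) = 53/6.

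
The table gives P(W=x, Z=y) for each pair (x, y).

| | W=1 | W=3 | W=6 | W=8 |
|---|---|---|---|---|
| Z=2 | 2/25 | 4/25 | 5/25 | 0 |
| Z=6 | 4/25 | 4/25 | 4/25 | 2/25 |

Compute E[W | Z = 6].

P(Z = 6) = 14/25.
Summing W·P(W=x,Z=y) over the conditioning event gives 56/25.
E[W | Z = 6] = (56/25) / (14/25) = 4.

4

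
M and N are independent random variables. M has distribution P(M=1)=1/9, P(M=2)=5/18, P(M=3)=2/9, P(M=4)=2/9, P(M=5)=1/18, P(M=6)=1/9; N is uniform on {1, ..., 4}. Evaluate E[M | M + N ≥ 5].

95/26

P(M + N ≥ 5) = 13/18.
Summing M·P(x,y) over outcomes with M + N ≥ 5 gives 95/36.
E[M | M + N ≥ 5] = (95/36) / (13/18) = 95/26.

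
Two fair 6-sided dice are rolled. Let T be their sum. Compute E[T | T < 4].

8/3

P(T < 4) = 1/12.
Σ over the event: 2·1/36 + 3·1/18 = 2/9.
E[T | T < 4] = (2/9) / (1/12) = 8/3.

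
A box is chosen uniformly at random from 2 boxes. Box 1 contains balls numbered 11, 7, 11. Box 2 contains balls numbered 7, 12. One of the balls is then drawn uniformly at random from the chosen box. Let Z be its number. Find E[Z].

115/12

E[Z | box 1] = (11+7+11)/3 = 29/3.
E[Z | box 2] = (7+12)/2 = 19/2.
By the law of total expectation,
E[Z] = (1/2)·(29/3) + (1/2)·(19/2) = 115/12.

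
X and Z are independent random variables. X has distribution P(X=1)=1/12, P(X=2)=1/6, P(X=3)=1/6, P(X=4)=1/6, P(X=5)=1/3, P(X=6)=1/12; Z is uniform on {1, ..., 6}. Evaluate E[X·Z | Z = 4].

15

P(Z = 4) = 1/6.
Summing XZ·P(x,y) over outcomes with Z = 4 gives 5/2.
E[X·Z | Z = 4] = (5/2) / (1/6) = 15.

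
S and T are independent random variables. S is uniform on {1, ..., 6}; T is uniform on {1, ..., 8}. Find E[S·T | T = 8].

28

Outcomes with T = 8: (1,8), (2,8), (3,8), (4,8), (5,8), (6,8), each with probability 1/48.
E[S·T | T = 8] = (8 + 16 + 24 + 32 + 40 + 48) / 6 = 28.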